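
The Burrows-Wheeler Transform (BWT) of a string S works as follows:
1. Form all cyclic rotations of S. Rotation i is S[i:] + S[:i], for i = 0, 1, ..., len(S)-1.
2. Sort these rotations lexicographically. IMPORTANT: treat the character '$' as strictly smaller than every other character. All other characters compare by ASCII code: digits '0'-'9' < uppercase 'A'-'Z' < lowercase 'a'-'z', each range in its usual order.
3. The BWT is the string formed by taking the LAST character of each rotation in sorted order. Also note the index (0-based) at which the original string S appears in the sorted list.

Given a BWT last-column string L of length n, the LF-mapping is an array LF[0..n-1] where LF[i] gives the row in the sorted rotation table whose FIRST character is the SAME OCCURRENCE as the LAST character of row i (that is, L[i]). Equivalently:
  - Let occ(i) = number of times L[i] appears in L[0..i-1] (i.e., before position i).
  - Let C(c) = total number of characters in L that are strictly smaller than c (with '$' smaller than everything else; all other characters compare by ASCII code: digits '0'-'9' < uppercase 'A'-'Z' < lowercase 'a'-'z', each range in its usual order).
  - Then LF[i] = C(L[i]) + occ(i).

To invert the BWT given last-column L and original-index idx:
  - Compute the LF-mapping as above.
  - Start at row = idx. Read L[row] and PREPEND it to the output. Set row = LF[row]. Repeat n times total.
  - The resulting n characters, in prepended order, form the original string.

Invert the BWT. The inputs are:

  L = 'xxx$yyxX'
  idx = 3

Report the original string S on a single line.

LF mapping: 2 3 4 0 6 7 5 1
Walk LF starting at row 3, prepending L[row]:
  step 1: row=3, L[3]='$', prepend. Next row=LF[3]=0
  step 2: row=0, L[0]='x', prepend. Next row=LF[0]=2
  step 3: row=2, L[2]='x', prepend. Next row=LF[2]=4
  step 4: row=4, L[4]='y', prepend. Next row=LF[4]=6
  step 5: row=6, L[6]='x', prepend. Next row=LF[6]=5
  step 6: row=5, L[5]='y', prepend. Next row=LF[5]=7
  step 7: row=7, L[7]='X', prepend. Next row=LF[7]=1
  step 8: row=1, L[1]='x', prepend. Next row=LF[1]=3
Reversed output: xXyxyxx$

Answer: xXyxyxx$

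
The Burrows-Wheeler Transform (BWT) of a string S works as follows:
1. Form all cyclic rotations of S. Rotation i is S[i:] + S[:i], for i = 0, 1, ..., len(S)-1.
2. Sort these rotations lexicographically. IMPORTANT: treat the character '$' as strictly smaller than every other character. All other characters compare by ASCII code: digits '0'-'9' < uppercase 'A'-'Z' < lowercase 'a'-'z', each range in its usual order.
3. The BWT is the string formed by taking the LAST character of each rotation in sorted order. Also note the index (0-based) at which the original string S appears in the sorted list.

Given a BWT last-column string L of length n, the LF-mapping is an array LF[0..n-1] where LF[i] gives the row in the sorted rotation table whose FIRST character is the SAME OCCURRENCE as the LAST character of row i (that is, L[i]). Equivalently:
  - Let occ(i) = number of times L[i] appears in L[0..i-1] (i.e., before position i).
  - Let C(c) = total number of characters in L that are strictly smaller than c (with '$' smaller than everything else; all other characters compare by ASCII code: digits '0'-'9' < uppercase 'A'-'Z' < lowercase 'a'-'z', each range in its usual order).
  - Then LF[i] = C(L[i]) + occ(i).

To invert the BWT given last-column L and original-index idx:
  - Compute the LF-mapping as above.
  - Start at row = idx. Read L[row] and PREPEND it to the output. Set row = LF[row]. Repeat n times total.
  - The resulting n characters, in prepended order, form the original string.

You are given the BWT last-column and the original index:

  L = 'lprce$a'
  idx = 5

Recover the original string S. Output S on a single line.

LF mapping: 4 5 6 2 3 0 1
Walk LF starting at row 5, prepending L[row]:
  step 1: row=5, L[5]='$', prepend. Next row=LF[5]=0
  step 2: row=0, L[0]='l', prepend. Next row=LF[0]=4
  step 3: row=4, L[4]='e', prepend. Next row=LF[4]=3
  step 4: row=3, L[3]='c', prepend. Next row=LF[3]=2
  step 5: row=2, L[2]='r', prepend. Next row=LF[2]=6
  step 6: row=6, L[6]='a', prepend. Next row=LF[6]=1
  step 7: row=1, L[1]='p', prepend. Next row=LF[1]=5
Reversed output: parcel$

Answer: parcel$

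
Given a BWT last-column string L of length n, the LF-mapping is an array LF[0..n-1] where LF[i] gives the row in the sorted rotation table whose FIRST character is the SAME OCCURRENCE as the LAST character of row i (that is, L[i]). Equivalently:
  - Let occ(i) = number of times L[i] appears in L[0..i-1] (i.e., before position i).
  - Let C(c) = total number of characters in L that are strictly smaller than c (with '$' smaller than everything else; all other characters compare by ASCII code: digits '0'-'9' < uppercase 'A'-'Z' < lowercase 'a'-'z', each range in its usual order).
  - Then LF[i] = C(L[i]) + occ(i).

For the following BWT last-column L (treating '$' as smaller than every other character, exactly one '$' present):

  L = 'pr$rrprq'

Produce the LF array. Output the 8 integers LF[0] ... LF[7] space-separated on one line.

Answer: 1 4 0 5 6 2 7 3

Derivation:
Char counts: '$':1, 'p':2, 'q':1, 'r':4
C (first-col start): C('$')=0, C('p')=1, C('q')=3, C('r')=4
L[0]='p': occ=0, LF[0]=C('p')+0=1+0=1
L[1]='r': occ=0, LF[1]=C('r')+0=4+0=4
L[2]='$': occ=0, LF[2]=C('$')+0=0+0=0
L[3]='r': occ=1, LF[3]=C('r')+1=4+1=5
L[4]='r': occ=2, LF[4]=C('r')+2=4+2=6
L[5]='p': occ=1, LF[5]=C('p')+1=1+1=2
L[6]='r': occ=3, LF[6]=C('r')+3=4+3=7
L[7]='q': occ=0, LF[7]=C('q')+0=3+0=3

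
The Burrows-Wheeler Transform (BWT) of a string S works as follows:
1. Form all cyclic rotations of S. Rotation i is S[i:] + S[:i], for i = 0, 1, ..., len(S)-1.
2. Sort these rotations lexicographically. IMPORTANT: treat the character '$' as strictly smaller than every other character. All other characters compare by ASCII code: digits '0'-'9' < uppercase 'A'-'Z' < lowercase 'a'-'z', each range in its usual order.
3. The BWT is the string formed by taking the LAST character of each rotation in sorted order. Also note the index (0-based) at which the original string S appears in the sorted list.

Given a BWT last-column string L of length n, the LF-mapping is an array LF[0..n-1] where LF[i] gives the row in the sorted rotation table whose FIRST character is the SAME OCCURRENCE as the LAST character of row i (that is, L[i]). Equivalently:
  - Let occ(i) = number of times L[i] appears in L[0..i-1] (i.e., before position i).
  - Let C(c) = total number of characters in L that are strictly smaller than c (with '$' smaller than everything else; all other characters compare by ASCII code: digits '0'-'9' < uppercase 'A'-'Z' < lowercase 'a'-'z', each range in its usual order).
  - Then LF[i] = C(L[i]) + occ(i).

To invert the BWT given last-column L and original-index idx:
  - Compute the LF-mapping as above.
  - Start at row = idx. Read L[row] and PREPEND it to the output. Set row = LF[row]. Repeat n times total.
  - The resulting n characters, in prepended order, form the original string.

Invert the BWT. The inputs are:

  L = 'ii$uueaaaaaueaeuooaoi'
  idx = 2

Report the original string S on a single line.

LF mapping: 11 12 0 17 18 8 1 2 3 4 5 19 9 6 10 20 14 15 7 16 13
Walk LF starting at row 2, prepending L[row]:
  step 1: row=2, L[2]='$', prepend. Next row=LF[2]=0
  step 2: row=0, L[0]='i', prepend. Next row=LF[0]=11
  step 3: row=11, L[11]='u', prepend. Next row=LF[11]=19
  step 4: row=19, L[19]='o', prepend. Next row=LF[19]=16
  step 5: row=16, L[16]='o', prepend. Next row=LF[16]=14
  step 6: row=14, L[14]='e', prepend. Next row=LF[14]=10
  step 7: row=10, L[10]='a', prepend. Next row=LF[10]=5
  step 8: row=5, L[5]='e', prepend. Next row=LF[5]=8
  step 9: row=8, L[8]='a', prepend. Next row=LF[8]=3
  step 10: row=3, L[3]='u', prepend. Next row=LF[3]=17
  step 11: row=17, L[17]='o', prepend. Next row=LF[17]=15
  step 12: row=15, L[15]='u', prepend. Next row=LF[15]=20
  step 13: row=20, L[20]='i', prepend. Next row=LF[20]=13
  step 14: row=13, L[13]='a', prepend. Next row=LF[13]=6
  step 15: row=6, L[6]='a', prepend. Next row=LF[6]=1
  step 16: row=1, L[1]='i', prepend. Next row=LF[1]=12
  step 17: row=12, L[12]='e', prepend. Next row=LF[12]=9
  step 18: row=9, L[9]='a', prepend. Next row=LF[9]=4
  step 19: row=4, L[4]='u', prepend. Next row=LF[4]=18
  step 20: row=18, L[18]='a', prepend. Next row=LF[18]=7
  step 21: row=7, L[7]='a', prepend. Next row=LF[7]=2
Reversed output: aauaeiaaiuouaeaeooui$

Answer: aauaeiaaiuouaeaeooui$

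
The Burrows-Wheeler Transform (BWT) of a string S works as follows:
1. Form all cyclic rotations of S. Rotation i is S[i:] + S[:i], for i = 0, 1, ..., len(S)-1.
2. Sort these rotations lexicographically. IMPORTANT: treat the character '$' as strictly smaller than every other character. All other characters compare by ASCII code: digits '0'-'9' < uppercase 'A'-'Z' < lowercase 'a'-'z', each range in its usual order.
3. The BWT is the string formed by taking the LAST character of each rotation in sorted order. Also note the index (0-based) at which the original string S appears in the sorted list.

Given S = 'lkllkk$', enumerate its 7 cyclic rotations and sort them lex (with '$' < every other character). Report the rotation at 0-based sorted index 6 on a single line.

All 7 rotations (rotation i = S[i:]+S[:i]):
  rot[0] = lkllkk$
  rot[1] = kllkk$l
  rot[2] = llkk$lk
  rot[3] = lkk$lkl
  rot[4] = kk$lkll
  rot[5] = k$lkllk
  rot[6] = $lkllkk
Sorted (with $ < everything):
  sorted[0] = $lkllkk
  sorted[1] = k$lkllk
  sorted[2] = kk$lkll
  sorted[3] = kllkk$l
  sorted[4] = lkk$lkl
  sorted[5] = lkllkk$
  sorted[6] = llkk$lk
sorted[6] = llkk$lk

Answer: llkk$lk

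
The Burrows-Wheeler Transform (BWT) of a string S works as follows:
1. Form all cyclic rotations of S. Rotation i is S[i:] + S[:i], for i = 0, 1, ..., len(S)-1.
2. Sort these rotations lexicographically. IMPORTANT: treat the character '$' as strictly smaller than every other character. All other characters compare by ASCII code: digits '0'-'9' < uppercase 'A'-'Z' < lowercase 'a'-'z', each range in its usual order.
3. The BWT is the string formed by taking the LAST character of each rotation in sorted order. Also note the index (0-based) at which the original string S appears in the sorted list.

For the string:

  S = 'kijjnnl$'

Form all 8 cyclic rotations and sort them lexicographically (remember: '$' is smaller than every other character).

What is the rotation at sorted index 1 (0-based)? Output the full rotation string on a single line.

Answer: ijjnnl$k

Derivation:
All 8 rotations (rotation i = S[i:]+S[:i]):
  rot[0] = kijjnnl$
  rot[1] = ijjnnl$k
  rot[2] = jjnnl$ki
  rot[3] = jnnl$kij
  rot[4] = nnl$kijj
  rot[5] = nl$kijjn
  rot[6] = l$kijjnn
  rot[7] = $kijjnnl
Sorted (with $ < everything):
  sorted[0] = $kijjnnl
  sorted[1] = ijjnnl$k
  sorted[2] = jjnnl$ki
  sorted[3] = jnnl$kij
  sorted[4] = kijjnnl$
  sorted[5] = l$kijjnn
  sorted[6] = nl$kijjn
  sorted[7] = nnl$kijj
sorted[1] = ijjnnl$k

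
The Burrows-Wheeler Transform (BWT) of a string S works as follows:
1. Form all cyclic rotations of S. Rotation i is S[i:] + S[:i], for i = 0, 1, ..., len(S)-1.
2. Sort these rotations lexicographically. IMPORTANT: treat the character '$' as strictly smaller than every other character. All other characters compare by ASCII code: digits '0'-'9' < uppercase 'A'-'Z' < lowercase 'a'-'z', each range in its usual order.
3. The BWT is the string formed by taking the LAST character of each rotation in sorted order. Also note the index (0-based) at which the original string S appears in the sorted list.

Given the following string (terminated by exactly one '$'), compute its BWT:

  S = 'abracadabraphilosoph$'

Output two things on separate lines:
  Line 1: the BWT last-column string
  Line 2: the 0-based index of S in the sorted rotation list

All 21 rotations (rotation i = S[i:]+S[:i]):
  rot[0] = abracadabraphilosoph$
  rot[1] = bracadabraphilosoph$a
  rot[2] = racadabraphilosoph$ab
  rot[3] = acadabraphilosoph$abr
  rot[4] = cadabraphilosoph$abra
  rot[5] = adabraphilosoph$abrac
  rot[6] = dabraphilosoph$abraca
  rot[7] = abraphilosoph$abracad
  rot[8] = braphilosoph$abracada
  rot[9] = raphilosoph$abracadab
  rot[10] = aphilosoph$abracadabr
  rot[11] = philosoph$abracadabra
  rot[12] = hilosoph$abracadabrap
  rot[13] = ilosoph$abracadabraph
  rot[14] = losoph$abracadabraphi
  rot[15] = osoph$abracadabraphil
  rot[16] = soph$abracadabraphilo
  rot[17] = oph$abracadabraphilos
  rot[18] = ph$abracadabraphiloso
  rot[19] = h$abracadabraphilosop
  rot[20] = $abracadabraphilosoph
Sorted (with $ < everything):
  sorted[0] = $abracadabraphilosoph  (last char: 'h')
  sorted[1] = abracadabraphilosoph$  (last char: '$')
  sorted[2] = abraphilosoph$abracad  (last char: 'd')
  sorted[3] = acadabraphilosoph$abr  (last char: 'r')
  sorted[4] = adabraphilosoph$abrac  (last char: 'c')
  sorted[5] = aphilosoph$abracadabr  (last char: 'r')
  sorted[6] = bracadabraphilosoph$a  (last char: 'a')
  sorted[7] = braphilosoph$abracada  (last char: 'a')
  sorted[8] = cadabraphilosoph$abra  (last char: 'a')
  sorted[9] = dabraphilosoph$abraca  (last char: 'a')
  sorted[10] = h$abracadabraphilosop  (last char: 'p')
  sorted[11] = hilosoph$abracadabrap  (last char: 'p')
  sorted[12] = ilosoph$abracadabraph  (last char: 'h')
  sorted[13] = losoph$abracadabraphi  (last char: 'i')
  sorted[14] = oph$abracadabraphilos  (last char: 's')
  sorted[15] = osoph$abracadabraphil  (last char: 'l')
  sorted[16] = ph$abracadabraphiloso  (last char: 'o')
  sorted[17] = philosoph$abracadabra  (last char: 'a')
  sorted[18] = racadabraphilosoph$ab  (last char: 'b')
  sorted[19] = raphilosoph$abracadab  (last char: 'b')
  sorted[20] = soph$abracadabraphilo  (last char: 'o')
Last column: h$drcraaaapphisloabbo
Original string S is at sorted index 1

Answer: h$drcraaaapphisloabbo
1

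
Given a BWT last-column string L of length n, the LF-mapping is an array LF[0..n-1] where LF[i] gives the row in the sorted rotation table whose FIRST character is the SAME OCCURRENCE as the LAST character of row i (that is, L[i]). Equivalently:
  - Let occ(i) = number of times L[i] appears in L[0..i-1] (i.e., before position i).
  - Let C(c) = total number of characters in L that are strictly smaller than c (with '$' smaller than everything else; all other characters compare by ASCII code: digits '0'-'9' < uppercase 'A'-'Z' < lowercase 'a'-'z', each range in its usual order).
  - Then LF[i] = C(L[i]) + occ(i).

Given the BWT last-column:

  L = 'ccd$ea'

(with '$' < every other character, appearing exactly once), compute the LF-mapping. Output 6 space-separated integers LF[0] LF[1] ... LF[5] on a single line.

Answer: 2 3 4 0 5 1

Derivation:
Char counts: '$':1, 'a':1, 'c':2, 'd':1, 'e':1
C (first-col start): C('$')=0, C('a')=1, C('c')=2, C('d')=4, C('e')=5
L[0]='c': occ=0, LF[0]=C('c')+0=2+0=2
L[1]='c': occ=1, LF[1]=C('c')+1=2+1=3
L[2]='d': occ=0, LF[2]=C('d')+0=4+0=4
L[3]='$': occ=0, LF[3]=C('$')+0=0+0=0
L[4]='e': occ=0, LF[4]=C('e')+0=5+0=5
L[5]='a': occ=0, LF[5]=C('a')+0=1+0=1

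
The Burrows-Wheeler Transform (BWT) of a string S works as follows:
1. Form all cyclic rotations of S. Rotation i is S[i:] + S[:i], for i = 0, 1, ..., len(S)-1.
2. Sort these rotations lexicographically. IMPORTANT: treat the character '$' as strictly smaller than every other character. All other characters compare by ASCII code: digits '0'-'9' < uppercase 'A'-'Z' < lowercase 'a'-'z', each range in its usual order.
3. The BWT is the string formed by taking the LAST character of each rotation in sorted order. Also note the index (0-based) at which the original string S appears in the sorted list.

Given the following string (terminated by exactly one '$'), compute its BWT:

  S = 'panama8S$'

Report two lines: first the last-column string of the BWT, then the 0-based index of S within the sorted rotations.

Answer: Sa8mnpaa$
8

Derivation:
All 9 rotations (rotation i = S[i:]+S[:i]):
  rot[0] = panama8S$
  rot[1] = anama8S$p
  rot[2] = nama8S$pa
  rot[3] = ama8S$pan
  rot[4] = ma8S$pana
  rot[5] = a8S$panam
  rot[6] = 8S$panama
  rot[7] = S$panama8
  rot[8] = $panama8S
Sorted (with $ < everything):
  sorted[0] = $panama8S  (last char: 'S')
  sorted[1] = 8S$panama  (last char: 'a')
  sorted[2] = S$panama8  (last char: '8')
  sorted[3] = a8S$panam  (last char: 'm')
  sorted[4] = ama8S$pan  (last char: 'n')
  sorted[5] = anama8S$p  (last char: 'p')
  sorted[6] = ma8S$pana  (last char: 'a')
  sorted[7] = nama8S$pa  (last char: 'a')
  sorted[8] = panama8S$  (last char: '$')
Last column: Sa8mnpaa$
Original string S is at sorted index 8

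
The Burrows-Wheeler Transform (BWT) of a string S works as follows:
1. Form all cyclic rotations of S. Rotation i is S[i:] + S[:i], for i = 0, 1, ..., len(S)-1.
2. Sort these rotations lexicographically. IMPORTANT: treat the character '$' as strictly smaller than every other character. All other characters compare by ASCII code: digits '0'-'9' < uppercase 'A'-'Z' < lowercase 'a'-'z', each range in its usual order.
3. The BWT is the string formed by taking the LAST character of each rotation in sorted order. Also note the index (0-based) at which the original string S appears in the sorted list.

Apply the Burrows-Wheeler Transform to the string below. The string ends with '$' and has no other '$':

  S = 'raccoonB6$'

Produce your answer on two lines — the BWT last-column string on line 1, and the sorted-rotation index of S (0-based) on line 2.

All 10 rotations (rotation i = S[i:]+S[:i]):
  rot[0] = raccoonB6$
  rot[1] = accoonB6$r
  rot[2] = ccoonB6$ra
  rot[3] = coonB6$rac
  rot[4] = oonB6$racc
  rot[5] = onB6$racco
  rot[6] = nB6$raccoo
  rot[7] = B6$raccoon
  rot[8] = 6$raccoonB
  rot[9] = $raccoonB6
Sorted (with $ < everything):
  sorted[0] = $raccoonB6  (last char: '6')
  sorted[1] = 6$raccoonB  (last char: 'B')
  sorted[2] = B6$raccoon  (last char: 'n')
  sorted[3] = accoonB6$r  (last char: 'r')
  sorted[4] = ccoonB6$ra  (last char: 'a')
  sorted[5] = coonB6$rac  (last char: 'c')
  sorted[6] = nB6$raccoo  (last char: 'o')
  sorted[7] = onB6$racco  (last char: 'o')
  sorted[8] = oonB6$racc  (last char: 'c')
  sorted[9] = raccoonB6$  (last char: '$')
Last column: 6Bnracooc$
Original string S is at sorted index 9

Answer: 6Bnracooc$
9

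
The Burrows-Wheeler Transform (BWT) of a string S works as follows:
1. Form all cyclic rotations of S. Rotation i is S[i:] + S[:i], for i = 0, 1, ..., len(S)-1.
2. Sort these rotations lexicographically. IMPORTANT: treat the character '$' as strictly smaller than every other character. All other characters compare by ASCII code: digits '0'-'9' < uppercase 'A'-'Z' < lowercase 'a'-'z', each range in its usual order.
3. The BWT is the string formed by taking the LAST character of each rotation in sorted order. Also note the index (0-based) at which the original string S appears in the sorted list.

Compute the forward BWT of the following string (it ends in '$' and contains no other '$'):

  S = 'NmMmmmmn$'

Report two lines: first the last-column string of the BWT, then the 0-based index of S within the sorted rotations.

All 9 rotations (rotation i = S[i:]+S[:i]):
  rot[0] = NmMmmmmn$
  rot[1] = mMmmmmn$N
  rot[2] = Mmmmmn$Nm
  rot[3] = mmmmn$NmM
  rot[4] = mmmn$NmMm
  rot[5] = mmn$NmMmm
  rot[6] = mn$NmMmmm
  rot[7] = n$NmMmmmm
  rot[8] = $NmMmmmmn
Sorted (with $ < everything):
  sorted[0] = $NmMmmmmn  (last char: 'n')
  sorted[1] = Mmmmmn$Nm  (last char: 'm')
  sorted[2] = NmMmmmmn$  (last char: '$')
  sorted[3] = mMmmmmn$N  (last char: 'N')
  sorted[4] = mmmmn$NmM  (last char: 'M')
  sorted[5] = mmmn$NmMm  (last char: 'm')
  sorted[6] = mmn$NmMmm  (last char: 'm')
  sorted[7] = mn$NmMmmm  (last char: 'm')
  sorted[8] = n$NmMmmmm  (last char: 'm')
Last column: nm$NMmmmm
Original string S is at sorted index 2

Answer: nm$NMmmmm
2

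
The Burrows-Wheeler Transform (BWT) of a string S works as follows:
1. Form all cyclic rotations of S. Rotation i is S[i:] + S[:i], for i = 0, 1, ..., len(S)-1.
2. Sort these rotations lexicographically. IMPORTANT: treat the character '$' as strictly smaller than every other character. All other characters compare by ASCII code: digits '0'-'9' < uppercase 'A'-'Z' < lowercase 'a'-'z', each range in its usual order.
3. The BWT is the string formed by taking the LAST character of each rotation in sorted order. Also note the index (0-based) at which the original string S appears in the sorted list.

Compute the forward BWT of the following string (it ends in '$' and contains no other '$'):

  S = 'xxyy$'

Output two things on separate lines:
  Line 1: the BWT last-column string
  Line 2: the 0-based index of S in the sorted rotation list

All 5 rotations (rotation i = S[i:]+S[:i]):
  rot[0] = xxyy$
  rot[1] = xyy$x
  rot[2] = yy$xx
  rot[3] = y$xxy
  rot[4] = $xxyy
Sorted (with $ < everything):
  sorted[0] = $xxyy  (last char: 'y')
  sorted[1] = xxyy$  (last char: '$')
  sorted[2] = xyy$x  (last char: 'x')
  sorted[3] = y$xxy  (last char: 'y')
  sorted[4] = yy$xx  (last char: 'x')
Last column: y$xyx
Original string S is at sorted index 1

Answer: y$xyx
1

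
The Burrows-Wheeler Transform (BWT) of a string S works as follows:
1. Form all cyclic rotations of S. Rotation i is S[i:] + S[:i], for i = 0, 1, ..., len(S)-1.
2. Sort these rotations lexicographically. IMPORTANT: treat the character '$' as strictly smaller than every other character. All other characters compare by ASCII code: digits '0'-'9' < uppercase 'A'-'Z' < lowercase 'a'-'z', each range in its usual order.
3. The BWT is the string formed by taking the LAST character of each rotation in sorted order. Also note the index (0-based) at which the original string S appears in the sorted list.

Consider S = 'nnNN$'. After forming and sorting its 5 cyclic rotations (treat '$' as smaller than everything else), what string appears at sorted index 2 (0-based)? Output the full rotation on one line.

Answer: NN$nn

Derivation:
All 5 rotations (rotation i = S[i:]+S[:i]):
  rot[0] = nnNN$
  rot[1] = nNN$n
  rot[2] = NN$nn
  rot[3] = N$nnN
  rot[4] = $nnNN
Sorted (with $ < everything):
  sorted[0] = $nnNN
  sorted[1] = N$nnN
  sorted[2] = NN$nn
  sorted[3] = nNN$n
  sorted[4] = nnNN$
sorted[2] = NN$nn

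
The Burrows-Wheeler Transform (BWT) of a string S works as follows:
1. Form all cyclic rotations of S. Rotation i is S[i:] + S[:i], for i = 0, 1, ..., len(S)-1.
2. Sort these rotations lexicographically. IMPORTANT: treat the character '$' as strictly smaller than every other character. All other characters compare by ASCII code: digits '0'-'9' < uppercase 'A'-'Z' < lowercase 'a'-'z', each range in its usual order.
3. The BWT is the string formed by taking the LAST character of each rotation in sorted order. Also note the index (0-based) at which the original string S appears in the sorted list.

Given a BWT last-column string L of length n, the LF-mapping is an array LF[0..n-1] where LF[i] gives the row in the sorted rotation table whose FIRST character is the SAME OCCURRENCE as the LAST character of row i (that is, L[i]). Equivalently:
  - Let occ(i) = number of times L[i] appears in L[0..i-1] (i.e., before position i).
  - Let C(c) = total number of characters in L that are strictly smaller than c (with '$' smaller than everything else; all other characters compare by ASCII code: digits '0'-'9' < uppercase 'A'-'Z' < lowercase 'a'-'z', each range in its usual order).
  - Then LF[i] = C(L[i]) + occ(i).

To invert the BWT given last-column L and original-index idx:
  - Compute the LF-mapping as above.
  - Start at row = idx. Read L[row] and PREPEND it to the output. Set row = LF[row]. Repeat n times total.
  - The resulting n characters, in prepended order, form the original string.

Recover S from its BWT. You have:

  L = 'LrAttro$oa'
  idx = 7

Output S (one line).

Answer: rotatorAL$

Derivation:
LF mapping: 2 6 1 8 9 7 4 0 5 3
Walk LF starting at row 7, prepending L[row]:
  step 1: row=7, L[7]='$', prepend. Next row=LF[7]=0
  step 2: row=0, L[0]='L', prepend. Next row=LF[0]=2
  step 3: row=2, L[2]='A', prepend. Next row=LF[2]=1
  step 4: row=1, L[1]='r', prepend. Next row=LF[1]=6
  step 5: row=6, L[6]='o', prepend. Next row=LF[6]=4
  step 6: row=4, L[4]='t', prepend. Next row=LF[4]=9
  step 7: row=9, L[9]='a', prepend. Next row=LF[9]=3
  step 8: row=3, L[3]='t', prepend. Next row=LF[3]=8
  step 9: row=8, L[8]='o', prepend. Next row=LF[8]=5
  step 10: row=5, L[5]='r', prepend. Next row=LF[5]=7
Reversed output: rotatorAL$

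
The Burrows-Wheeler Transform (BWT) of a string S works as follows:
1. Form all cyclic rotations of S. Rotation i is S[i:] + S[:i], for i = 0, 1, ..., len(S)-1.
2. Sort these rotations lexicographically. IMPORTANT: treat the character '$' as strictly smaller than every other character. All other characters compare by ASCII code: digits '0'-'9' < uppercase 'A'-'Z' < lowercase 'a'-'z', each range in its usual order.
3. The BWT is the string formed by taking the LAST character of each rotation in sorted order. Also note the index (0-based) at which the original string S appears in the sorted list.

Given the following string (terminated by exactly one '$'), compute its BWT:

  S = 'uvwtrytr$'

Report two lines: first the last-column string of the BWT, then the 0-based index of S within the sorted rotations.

Answer: rttyw$uvr
5

Derivation:
All 9 rotations (rotation i = S[i:]+S[:i]):
  rot[0] = uvwtrytr$
  rot[1] = vwtrytr$u
  rot[2] = wtrytr$uv
  rot[3] = trytr$uvw
  rot[4] = rytr$uvwt
  rot[5] = ytr$uvwtr
  rot[6] = tr$uvwtry
  rot[7] = r$uvwtryt
  rot[8] = $uvwtrytr
Sorted (with $ < everything):
  sorted[0] = $uvwtrytr  (last char: 'r')
  sorted[1] = r$uvwtryt  (last char: 't')
  sorted[2] = rytr$uvwt  (last char: 't')
  sorted[3] = tr$uvwtry  (last char: 'y')
  sorted[4] = trytr$uvw  (last char: 'w')
  sorted[5] = uvwtrytr$  (last char: '$')
  sorted[6] = vwtrytr$u  (last char: 'u')
  sorted[7] = wtrytr$uv  (last char: 'v')
  sorted[8] = ytr$uvwtr  (last char: 'r')
Last column: rttyw$uvr
Original string S is at sorted index 5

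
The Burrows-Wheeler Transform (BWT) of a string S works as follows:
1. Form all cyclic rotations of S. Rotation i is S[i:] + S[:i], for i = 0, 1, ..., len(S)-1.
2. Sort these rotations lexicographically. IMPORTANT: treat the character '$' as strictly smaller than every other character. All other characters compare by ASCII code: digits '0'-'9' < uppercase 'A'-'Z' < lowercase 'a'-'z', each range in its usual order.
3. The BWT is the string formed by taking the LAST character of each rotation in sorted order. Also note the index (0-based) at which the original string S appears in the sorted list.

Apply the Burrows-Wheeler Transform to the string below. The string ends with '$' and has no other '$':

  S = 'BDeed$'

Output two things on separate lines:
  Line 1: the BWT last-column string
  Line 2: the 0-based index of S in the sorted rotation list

Answer: d$BeeD
1

Derivation:
All 6 rotations (rotation i = S[i:]+S[:i]):
  rot[0] = BDeed$
  rot[1] = Deed$B
  rot[2] = eed$BD
  rot[3] = ed$BDe
  rot[4] = d$BDee
  rot[5] = $BDeed
Sorted (with $ < everything):
  sorted[0] = $BDeed  (last char: 'd')
  sorted[1] = BDeed$  (last char: '$')
  sorted[2] = Deed$B  (last char: 'B')
  sorted[3] = d$BDee  (last char: 'e')
  sorted[4] = ed$BDe  (last char: 'e')
  sorted[5] = eed$BD  (last char: 'D')
Last column: d$BeeD
Original string S is at sorted index 1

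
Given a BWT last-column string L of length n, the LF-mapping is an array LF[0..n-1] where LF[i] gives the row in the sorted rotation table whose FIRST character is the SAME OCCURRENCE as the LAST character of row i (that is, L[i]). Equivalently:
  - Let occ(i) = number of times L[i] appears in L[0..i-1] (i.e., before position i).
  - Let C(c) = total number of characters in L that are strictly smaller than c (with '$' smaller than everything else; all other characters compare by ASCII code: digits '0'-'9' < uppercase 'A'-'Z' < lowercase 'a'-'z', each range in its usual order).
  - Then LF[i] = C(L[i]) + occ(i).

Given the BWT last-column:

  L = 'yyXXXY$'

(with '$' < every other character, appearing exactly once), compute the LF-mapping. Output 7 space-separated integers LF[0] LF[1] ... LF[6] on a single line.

Answer: 5 6 1 2 3 4 0

Derivation:
Char counts: '$':1, 'X':3, 'Y':1, 'y':2
C (first-col start): C('$')=0, C('X')=1, C('Y')=4, C('y')=5
L[0]='y': occ=0, LF[0]=C('y')+0=5+0=5
L[1]='y': occ=1, LF[1]=C('y')+1=5+1=6
L[2]='X': occ=0, LF[2]=C('X')+0=1+0=1
L[3]='X': occ=1, LF[3]=C('X')+1=1+1=2
L[4]='X': occ=2, LF[4]=C('X')+2=1+2=3
L[5]='Y': occ=0, LF[5]=C('Y')+0=4+0=4
L[6]='$': occ=0, LF[6]=C('$')+0=0+0=0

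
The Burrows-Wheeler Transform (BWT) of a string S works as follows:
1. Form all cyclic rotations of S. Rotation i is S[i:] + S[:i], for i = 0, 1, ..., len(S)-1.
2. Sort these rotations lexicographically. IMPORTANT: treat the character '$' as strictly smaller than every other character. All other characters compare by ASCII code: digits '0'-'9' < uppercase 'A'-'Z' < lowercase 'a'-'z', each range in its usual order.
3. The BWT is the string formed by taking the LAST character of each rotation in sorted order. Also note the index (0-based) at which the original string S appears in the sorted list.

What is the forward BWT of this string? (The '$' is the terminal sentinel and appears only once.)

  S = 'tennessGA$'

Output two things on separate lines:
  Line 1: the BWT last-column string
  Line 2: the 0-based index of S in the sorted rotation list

Answer: AGstnnese$
9

Derivation:
All 10 rotations (rotation i = S[i:]+S[:i]):
  rot[0] = tennessGA$
  rot[1] = ennessGA$t
  rot[2] = nnessGA$te
  rot[3] = nessGA$ten
  rot[4] = essGA$tenn
  rot[5] = ssGA$tenne
  rot[6] = sGA$tennes
  rot[7] = GA$tenness
  rot[8] = A$tennessG
  rot[9] = $tennessGA
Sorted (with $ < everything):
  sorted[0] = $tennessGA  (last char: 'A')
  sorted[1] = A$tennessG  (last char: 'G')
  sorted[2] = GA$tenness  (last char: 's')
  sorted[3] = ennessGA$t  (last char: 't')
  sorted[4] = essGA$tenn  (last char: 'n')
  sorted[5] = nessGA$ten  (last char: 'n')
  sorted[6] = nnessGA$te  (last char: 'e')
  sorted[7] = sGA$tennes  (last char: 's')
  sorted[8] = ssGA$tenne  (last char: 'e')
  sorted[9] = tennessGA$  (last char: '$')
Last column: AGstnnese$
Original string S is at sorted index 9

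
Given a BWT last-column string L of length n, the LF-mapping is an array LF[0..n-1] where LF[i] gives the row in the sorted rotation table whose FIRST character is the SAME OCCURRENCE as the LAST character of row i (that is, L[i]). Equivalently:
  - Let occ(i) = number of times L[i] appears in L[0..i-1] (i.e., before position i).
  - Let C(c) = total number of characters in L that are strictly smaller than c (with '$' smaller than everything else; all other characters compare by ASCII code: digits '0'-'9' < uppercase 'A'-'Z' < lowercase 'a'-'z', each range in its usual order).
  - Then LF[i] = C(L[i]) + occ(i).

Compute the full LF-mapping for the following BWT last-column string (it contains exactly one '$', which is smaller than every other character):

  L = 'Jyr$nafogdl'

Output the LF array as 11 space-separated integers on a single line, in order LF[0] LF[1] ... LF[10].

Char counts: '$':1, 'J':1, 'a':1, 'd':1, 'f':1, 'g':1, 'l':1, 'n':1, 'o':1, 'r':1, 'y':1
C (first-col start): C('$')=0, C('J')=1, C('a')=2, C('d')=3, C('f')=4, C('g')=5, C('l')=6, C('n')=7, C('o')=8, C('r')=9, C('y')=10
L[0]='J': occ=0, LF[0]=C('J')+0=1+0=1
L[1]='y': occ=0, LF[1]=C('y')+0=10+0=10
L[2]='r': occ=0, LF[2]=C('r')+0=9+0=9
L[3]='$': occ=0, LF[3]=C('$')+0=0+0=0
L[4]='n': occ=0, LF[4]=C('n')+0=7+0=7
L[5]='a': occ=0, LF[5]=C('a')+0=2+0=2
L[6]='f': occ=0, LF[6]=C('f')+0=4+0=4
L[7]='o': occ=0, LF[7]=C('o')+0=8+0=8
L[8]='g': occ=0, LF[8]=C('g')+0=5+0=5
L[9]='d': occ=0, LF[9]=C('d')+0=3+0=3
L[10]='l': occ=0, LF[10]=C('l')+0=6+0=6

Answer: 1 10 9 0 7 2 4 8 5 3 6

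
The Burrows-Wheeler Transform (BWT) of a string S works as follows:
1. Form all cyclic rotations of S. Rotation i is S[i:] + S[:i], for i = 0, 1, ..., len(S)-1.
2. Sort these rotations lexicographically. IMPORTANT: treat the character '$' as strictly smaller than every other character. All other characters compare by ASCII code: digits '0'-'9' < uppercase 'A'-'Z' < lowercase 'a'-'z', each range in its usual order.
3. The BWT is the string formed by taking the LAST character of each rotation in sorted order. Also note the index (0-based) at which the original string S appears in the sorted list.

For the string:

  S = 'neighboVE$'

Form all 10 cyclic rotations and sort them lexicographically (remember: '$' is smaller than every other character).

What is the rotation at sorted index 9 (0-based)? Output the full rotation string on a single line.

Answer: oVE$neighb

Derivation:
All 10 rotations (rotation i = S[i:]+S[:i]):
  rot[0] = neighboVE$
  rot[1] = eighboVE$n
  rot[2] = ighboVE$ne
  rot[3] = ghboVE$nei
  rot[4] = hboVE$neig
  rot[5] = boVE$neigh
  rot[6] = oVE$neighb
  rot[7] = VE$neighbo
  rot[8] = E$neighboV
  rot[9] = $neighboVE
Sorted (with $ < everything):
  sorted[0] = $neighboVE
  sorted[1] = E$neighboV
  sorted[2] = VE$neighbo
  sorted[3] = boVE$neigh
  sorted[4] = eighboVE$n
  sorted[5] = ghboVE$nei
  sorted[6] = hboVE$neig
  sorted[7] = ighboVE$ne
  sorted[8] = neighboVE$
  sorted[9] = oVE$neighb
sorted[9] = oVE$neighb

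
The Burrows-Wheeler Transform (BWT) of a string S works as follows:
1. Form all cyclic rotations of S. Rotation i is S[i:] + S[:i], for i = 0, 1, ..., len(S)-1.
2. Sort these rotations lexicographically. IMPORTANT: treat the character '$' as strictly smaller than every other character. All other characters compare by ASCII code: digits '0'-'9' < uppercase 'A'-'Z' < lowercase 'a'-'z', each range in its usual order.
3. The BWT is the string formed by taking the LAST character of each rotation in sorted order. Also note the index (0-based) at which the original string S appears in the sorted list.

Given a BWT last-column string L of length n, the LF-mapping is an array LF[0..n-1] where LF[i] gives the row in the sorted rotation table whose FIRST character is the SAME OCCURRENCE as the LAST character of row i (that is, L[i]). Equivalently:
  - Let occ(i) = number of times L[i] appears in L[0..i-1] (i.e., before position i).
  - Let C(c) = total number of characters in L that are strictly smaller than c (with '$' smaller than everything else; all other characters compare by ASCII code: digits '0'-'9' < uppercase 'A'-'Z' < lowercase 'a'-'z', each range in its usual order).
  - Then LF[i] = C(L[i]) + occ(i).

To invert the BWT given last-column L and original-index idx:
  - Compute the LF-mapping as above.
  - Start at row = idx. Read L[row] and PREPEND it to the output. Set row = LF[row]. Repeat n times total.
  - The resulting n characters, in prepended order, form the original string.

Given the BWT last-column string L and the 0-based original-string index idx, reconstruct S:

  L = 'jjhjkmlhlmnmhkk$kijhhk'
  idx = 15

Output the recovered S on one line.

Answer: knjmhmkhmjhkkkliljhhj$

Derivation:
LF mapping: 7 8 1 9 11 18 16 2 17 19 21 20 3 12 13 0 14 6 10 4 5 15
Walk LF starting at row 15, prepending L[row]:
  step 1: row=15, L[15]='$', prepend. Next row=LF[15]=0
  step 2: row=0, L[0]='j', prepend. Next row=LF[0]=7
  step 3: row=7, L[7]='h', prepend. Next row=LF[7]=2
  step 4: row=2, L[2]='h', prepend. Next row=LF[2]=1
  step 5: row=1, L[1]='j', prepend. Next row=LF[1]=8
  step 6: row=8, L[8]='l', prepend. Next row=LF[8]=17
  step 7: row=17, L[17]='i', prepend. Next row=LF[17]=6
  step 8: row=6, L[6]='l', prepend. Next row=LF[6]=16
  step 9: row=16, L[16]='k', prepend. Next row=LF[16]=14
  step 10: row=14, L[14]='k', prepend. Next row=LF[14]=13
  step 11: row=13, L[13]='k', prepend. Next row=LF[13]=12
  step 12: row=12, L[12]='h', prepend. Next row=LF[12]=3
  step 13: row=3, L[3]='j', prepend. Next row=LF[3]=9
  step 14: row=9, L[9]='m', prepend. Next row=LF[9]=19
  step 15: row=19, L[19]='h', prepend. Next row=LF[19]=4
  step 16: row=4, L[4]='k', prepend. Next row=LF[4]=11
  step 17: row=11, L[11]='m', prepend. Next row=LF[11]=20
  step 18: row=20, L[20]='h', prepend. Next row=LF[20]=5
  step 19: row=5, L[5]='m', prepend. Next row=LF[5]=18
  step 20: row=18, L[18]='j', prepend. Next row=LF[18]=10
  step 21: row=10, L[10]='n', prepend. Next row=LF[10]=21
  step 22: row=21, L[21]='k', prepend. Next row=LF[21]=15
Reversed output: knjmhmkhmjhkkkliljhhj$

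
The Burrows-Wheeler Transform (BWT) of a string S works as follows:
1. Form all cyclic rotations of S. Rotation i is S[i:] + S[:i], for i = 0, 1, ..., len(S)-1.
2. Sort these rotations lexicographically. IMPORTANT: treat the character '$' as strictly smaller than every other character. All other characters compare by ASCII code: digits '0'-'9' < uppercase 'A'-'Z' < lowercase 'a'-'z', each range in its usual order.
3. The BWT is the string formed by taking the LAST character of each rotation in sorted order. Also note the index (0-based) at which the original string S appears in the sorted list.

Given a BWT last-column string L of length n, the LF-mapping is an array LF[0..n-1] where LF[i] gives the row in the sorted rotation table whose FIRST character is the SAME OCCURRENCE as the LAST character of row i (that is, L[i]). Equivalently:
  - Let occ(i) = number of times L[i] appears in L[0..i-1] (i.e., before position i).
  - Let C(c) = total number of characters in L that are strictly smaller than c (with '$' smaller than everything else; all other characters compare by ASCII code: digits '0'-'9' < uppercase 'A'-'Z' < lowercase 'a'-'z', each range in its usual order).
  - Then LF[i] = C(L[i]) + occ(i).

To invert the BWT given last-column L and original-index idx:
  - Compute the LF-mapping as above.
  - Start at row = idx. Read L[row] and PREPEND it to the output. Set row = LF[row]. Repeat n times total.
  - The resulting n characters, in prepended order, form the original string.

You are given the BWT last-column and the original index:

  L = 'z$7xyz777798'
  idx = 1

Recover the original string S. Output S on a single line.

LF mapping: 10 0 1 8 9 11 2 3 4 5 7 6
Walk LF starting at row 1, prepending L[row]:
  step 1: row=1, L[1]='$', prepend. Next row=LF[1]=0
  step 2: row=0, L[0]='z', prepend. Next row=LF[0]=10
  step 3: row=10, L[10]='9', prepend. Next row=LF[10]=7
  step 4: row=7, L[7]='7', prepend. Next row=LF[7]=3
  step 5: row=3, L[3]='x', prepend. Next row=LF[3]=8
  step 6: row=8, L[8]='7', prepend. Next row=LF[8]=4
  step 7: row=4, L[4]='y', prepend. Next row=LF[4]=9
  step 8: row=9, L[9]='7', prepend. Next row=LF[9]=5
  step 9: row=5, L[5]='z', prepend. Next row=LF[5]=11
  step 10: row=11, L[11]='8', prepend. Next row=LF[11]=6
  step 11: row=6, L[6]='7', prepend. Next row=LF[6]=2
  step 12: row=2, L[2]='7', prepend. Next row=LF[2]=1
Reversed output: 778z7y7x79z$

Answer: 778z7y7x79z$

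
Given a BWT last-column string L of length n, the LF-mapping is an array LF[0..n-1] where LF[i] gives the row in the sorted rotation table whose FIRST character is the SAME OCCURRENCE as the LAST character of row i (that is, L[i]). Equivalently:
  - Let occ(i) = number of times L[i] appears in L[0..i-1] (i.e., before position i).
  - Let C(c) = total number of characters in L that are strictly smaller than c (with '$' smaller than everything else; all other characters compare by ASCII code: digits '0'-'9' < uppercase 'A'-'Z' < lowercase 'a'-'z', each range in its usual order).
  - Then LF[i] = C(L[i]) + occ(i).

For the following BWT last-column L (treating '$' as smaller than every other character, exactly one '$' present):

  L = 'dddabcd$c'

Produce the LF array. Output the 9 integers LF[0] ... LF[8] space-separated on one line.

Char counts: '$':1, 'a':1, 'b':1, 'c':2, 'd':4
C (first-col start): C('$')=0, C('a')=1, C('b')=2, C('c')=3, C('d')=5
L[0]='d': occ=0, LF[0]=C('d')+0=5+0=5
L[1]='d': occ=1, LF[1]=C('d')+1=5+1=6
L[2]='d': occ=2, LF[2]=C('d')+2=5+2=7
L[3]='a': occ=0, LF[3]=C('a')+0=1+0=1
L[4]='b': occ=0, LF[4]=C('b')+0=2+0=2
L[5]='c': occ=0, LF[5]=C('c')+0=3+0=3
L[6]='d': occ=3, LF[6]=C('d')+3=5+3=8
L[7]='$': occ=0, LF[7]=C('$')+0=0+0=0
L[8]='c': occ=1, LF[8]=C('c')+1=3+1=4

Answer: 5 6 7 1 2 3 8 0 4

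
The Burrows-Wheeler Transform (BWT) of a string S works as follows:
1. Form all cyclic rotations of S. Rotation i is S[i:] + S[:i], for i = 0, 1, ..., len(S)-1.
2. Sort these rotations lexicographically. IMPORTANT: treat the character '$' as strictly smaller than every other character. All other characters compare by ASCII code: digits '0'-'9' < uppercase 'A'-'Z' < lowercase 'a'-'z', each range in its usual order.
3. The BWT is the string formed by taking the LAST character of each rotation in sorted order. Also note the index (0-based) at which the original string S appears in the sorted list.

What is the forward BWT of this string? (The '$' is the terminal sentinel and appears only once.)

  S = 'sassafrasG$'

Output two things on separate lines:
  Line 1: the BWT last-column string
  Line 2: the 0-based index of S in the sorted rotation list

Answer: Gssrsafas$a
9

Derivation:
All 11 rotations (rotation i = S[i:]+S[:i]):
  rot[0] = sassafrasG$
  rot[1] = assafrasG$s
  rot[2] = ssafrasG$sa
  rot[3] = safrasG$sas
  rot[4] = afrasG$sass
  rot[5] = frasG$sassa
  rot[6] = rasG$sassaf
  rot[7] = asG$sassafr
  rot[8] = sG$sassafra
  rot[9] = G$sassafras
  rot[10] = $sassafrasG
Sorted (with $ < everything):
  sorted[0] = $sassafrasG  (last char: 'G')
  sorted[1] = G$sassafras  (last char: 's')
  sorted[2] = afrasG$sass  (last char: 's')
  sorted[3] = asG$sassafr  (last char: 'r')
  sorted[4] = assafrasG$s  (last char: 's')
  sorted[5] = frasG$sassa  (last char: 'a')
  sorted[6] = rasG$sassaf  (last char: 'f')
  sorted[7] = sG$sassafra  (last char: 'a')
  sorted[8] = safrasG$sas  (last char: 's')
  sorted[9] = sassafrasG$  (last char: '$')
  sorted[10] = ssafrasG$sa  (last char: 'a')
Last column: Gssrsafas$a
Original string S is at sorted index 9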